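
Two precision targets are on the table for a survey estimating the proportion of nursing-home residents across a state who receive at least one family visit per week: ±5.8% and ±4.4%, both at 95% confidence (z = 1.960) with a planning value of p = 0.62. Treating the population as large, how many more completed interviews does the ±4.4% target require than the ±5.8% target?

198

At ±5.8%: n = 1.960² × 0.2356 / 0.058² ≈ 269.05 → 270.
At ±4.4%: n = 1.960² × 0.2356 / 0.044² ≈ 467.50 → 468.
Additional respondents: 468 − 270 = 198.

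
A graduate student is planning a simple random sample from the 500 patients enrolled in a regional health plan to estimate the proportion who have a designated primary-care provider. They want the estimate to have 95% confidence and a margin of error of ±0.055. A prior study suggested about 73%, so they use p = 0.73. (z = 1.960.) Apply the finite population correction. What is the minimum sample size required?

168

Unadjusted: n₀ = 1.960² × 0.73 × 0.27 / 0.055² ≈ 250.31, so n₀ = 251.
Finite population correction with N = 500: n = n₀ / (1 + (n₀−1)/N) = 251 / (1 + 250/500) = 251 / 1.5000 ≈ 167.33.
Rounding up, n = 168.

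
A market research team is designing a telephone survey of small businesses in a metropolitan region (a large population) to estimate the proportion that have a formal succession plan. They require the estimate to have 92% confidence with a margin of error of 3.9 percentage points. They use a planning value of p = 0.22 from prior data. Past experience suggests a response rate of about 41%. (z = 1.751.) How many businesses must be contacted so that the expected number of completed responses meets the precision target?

844

Completed interviews needed: n₀ = 1.751² × 0.1716 / 0.039² ≈ 345.91 → 346.
At a 41% response rate, contacts needed = 346 / 0.41 ≈ 843.90 → 844.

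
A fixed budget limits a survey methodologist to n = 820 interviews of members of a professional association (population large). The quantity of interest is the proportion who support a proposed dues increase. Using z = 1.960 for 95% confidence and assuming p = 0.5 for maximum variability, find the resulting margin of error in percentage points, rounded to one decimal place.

3.4

SE(p̂) = √[p(1−p)/n] = √[0.2500/820] = 0.01746.
E = z × SE = 1.960 × 0.01746 = 0.03422, or 3.4 percentage points.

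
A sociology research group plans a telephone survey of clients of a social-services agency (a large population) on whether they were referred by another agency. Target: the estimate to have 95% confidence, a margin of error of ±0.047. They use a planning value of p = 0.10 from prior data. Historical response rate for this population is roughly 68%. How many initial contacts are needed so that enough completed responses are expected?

For 95% confidence, z = 1.960.
Completed interviews needed: n₀ = 1.960² × 0.0900 / 0.047² ≈ 156.52 → 157.
At a 68% response rate, contacts needed = 157 / 0.68 ≈ 230.88 → 231.

231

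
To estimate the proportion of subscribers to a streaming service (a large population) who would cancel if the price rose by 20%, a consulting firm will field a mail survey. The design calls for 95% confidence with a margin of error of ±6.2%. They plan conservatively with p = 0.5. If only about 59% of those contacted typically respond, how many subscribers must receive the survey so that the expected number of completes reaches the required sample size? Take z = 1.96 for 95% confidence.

Completed interviews needed: n₀ = 1.96² × 0.2500 / 0.062² ≈ 249.84 → 250.
At a 59% response rate, contacts needed = 250 / 0.59 ≈ 423.73 → 424.

424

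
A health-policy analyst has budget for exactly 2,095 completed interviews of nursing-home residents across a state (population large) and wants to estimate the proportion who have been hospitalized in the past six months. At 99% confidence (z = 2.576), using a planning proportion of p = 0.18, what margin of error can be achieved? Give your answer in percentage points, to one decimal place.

2.2

SE(p̂) = √[p(1−p)/n] = √[0.1476/2095] = 0.00839.
E = z × SE = 2.576 × 0.00839 = 0.02162, or 2.2 percentage points.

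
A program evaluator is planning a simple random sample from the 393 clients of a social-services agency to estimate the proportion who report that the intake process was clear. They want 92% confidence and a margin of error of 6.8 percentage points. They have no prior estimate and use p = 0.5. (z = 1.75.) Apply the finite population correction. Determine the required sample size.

Unadjusted: n₀ = 1.75² × 0.50 × 0.50 / 0.068² ≈ 165.58, so n₀ = 166.
Finite population correction with N = 393: n = n₀ / (1 + (n₀−1)/N) = 166 / (1 + 165/393) = 166 / 1.4198 ≈ 116.91.
Rounding up, n = 117.

117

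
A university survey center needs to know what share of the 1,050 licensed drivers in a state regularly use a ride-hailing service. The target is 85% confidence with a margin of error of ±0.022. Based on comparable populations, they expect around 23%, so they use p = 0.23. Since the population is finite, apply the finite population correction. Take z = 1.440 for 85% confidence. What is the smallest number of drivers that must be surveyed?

441

Unadjusted: n₀ = 1.440² × 0.23 × 0.77 / 0.022² ≈ 758.75, so n₀ = 759.
Finite population correction with N = 1,050: n = n₀ / (1 + (n₀−1)/N) = 759 / (1 + 758/1050) = 759 / 1.7219 ≈ 440.79.
Rounding up, n = 441.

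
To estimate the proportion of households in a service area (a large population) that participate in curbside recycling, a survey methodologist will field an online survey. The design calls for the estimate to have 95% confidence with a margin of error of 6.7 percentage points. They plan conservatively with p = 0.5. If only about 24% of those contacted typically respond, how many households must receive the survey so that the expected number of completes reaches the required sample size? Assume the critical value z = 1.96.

892

Completed interviews needed: n₀ = 1.96² × 0.2500 / 0.067² ≈ 213.95 → 214.
At a 24% response rate, contacts needed = 214 / 0.24 ≈ 891.67 → 892.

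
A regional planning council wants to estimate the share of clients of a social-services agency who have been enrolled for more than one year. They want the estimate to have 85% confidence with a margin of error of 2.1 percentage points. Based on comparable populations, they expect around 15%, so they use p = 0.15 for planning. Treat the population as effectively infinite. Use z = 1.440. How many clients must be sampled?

With p = 0.15, p(1−p) = 0.1275.
n = z²·p(1−p)/E² = 1.440² × 0.1275 / 0.021² = 2.0736 × 0.1275 / 0.000441 ≈ 599.51.
Rounding up gives n = 600.

600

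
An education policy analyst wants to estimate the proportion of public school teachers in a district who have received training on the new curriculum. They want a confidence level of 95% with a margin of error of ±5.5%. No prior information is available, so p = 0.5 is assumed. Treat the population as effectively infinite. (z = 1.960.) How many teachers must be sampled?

318

With p = 0.5, p(1−p) = 0.25.
n = z²·p(1−p)/E² = 1.960² × 0.2500 / 0.055² = 3.8416 × 0.2500 / 0.003025 ≈ 317.49.
Rounding up gives n = 318.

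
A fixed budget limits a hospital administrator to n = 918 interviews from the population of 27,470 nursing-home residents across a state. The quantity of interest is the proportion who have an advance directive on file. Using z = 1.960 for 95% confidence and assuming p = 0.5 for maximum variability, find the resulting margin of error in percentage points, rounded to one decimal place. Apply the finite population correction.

3.2

Finite-population factor: (N−n)/(N−1) = (27470−918)/(27470−1) = 0.9666.
SE(p̂) = √[p(1−p)/n · (N−n)/(N−1)] = √[0.2500/918 × 0.9666] = 0.01622.
E = z × SE = 1.960 × 0.01622 = 0.03180 ≈ 3.2 percentage points.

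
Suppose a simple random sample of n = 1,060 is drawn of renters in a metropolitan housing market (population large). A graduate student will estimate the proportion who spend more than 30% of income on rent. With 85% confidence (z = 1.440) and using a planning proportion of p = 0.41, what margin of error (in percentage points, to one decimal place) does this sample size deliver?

2.2

SE(p̂) = √[p(1−p)/n] = √[0.2419/1060] = 0.01511.
E = z × SE = 1.440 × 0.01511 = 0.02175, or 2.2 percentage points.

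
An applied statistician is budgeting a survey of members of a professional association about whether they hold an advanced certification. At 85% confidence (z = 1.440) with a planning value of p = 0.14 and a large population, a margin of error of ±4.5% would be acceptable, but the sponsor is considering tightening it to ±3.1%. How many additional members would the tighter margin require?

At ±4.5%: n = 1.440² × 0.1204 / 0.045² ≈ 123.29 → 124.
At ±3.1%: n = 1.440² × 0.1204 / 0.031² ≈ 259.79 → 260.
Additional respondents: 260 − 124 = 136.

136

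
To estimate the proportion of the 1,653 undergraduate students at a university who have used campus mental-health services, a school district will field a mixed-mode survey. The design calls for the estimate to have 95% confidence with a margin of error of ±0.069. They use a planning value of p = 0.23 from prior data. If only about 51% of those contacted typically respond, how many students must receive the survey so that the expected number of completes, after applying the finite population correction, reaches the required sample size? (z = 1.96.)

Completed interviews needed (unadjusted): n₀ = 1.96² × 0.1771 / 0.069² ≈ 142.90 → 143.
FPC for N = 1,653: n = 143 / (1 + 142/1653) = 143 / 1.0859 ≈ 131.69 → 132.
At a 51% response rate, contacts needed = 132 / 0.51 ≈ 258.82 → 259.

259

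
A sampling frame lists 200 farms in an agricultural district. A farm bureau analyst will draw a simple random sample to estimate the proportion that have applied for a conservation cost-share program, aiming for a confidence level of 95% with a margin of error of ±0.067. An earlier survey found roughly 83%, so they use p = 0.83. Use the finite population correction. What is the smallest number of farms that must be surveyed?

For 95% confidence, z = 1.960.
Unadjusted: n₀ = 1.960² × 0.83 × 0.17 / 0.067² ≈ 120.75, so n₀ = 121.
Finite population correction with N = 200: n = n₀ / (1 + (n₀−1)/N) = 121 / (1 + 120/200) = 121 / 1.6000 ≈ 75.62.
Rounding up, n = 76.

76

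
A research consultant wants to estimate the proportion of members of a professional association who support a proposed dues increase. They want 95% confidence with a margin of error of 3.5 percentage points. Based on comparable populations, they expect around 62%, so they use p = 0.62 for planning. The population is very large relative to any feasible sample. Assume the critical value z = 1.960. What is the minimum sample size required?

With p = 0.62, p(1−p) = 0.2356.
n = z²·p(1−p)/E² = 1.960² × 0.2356 / 0.035² = 3.8416 × 0.2356 / 0.001225 ≈ 738.84.
Rounding up gives n = 739.

739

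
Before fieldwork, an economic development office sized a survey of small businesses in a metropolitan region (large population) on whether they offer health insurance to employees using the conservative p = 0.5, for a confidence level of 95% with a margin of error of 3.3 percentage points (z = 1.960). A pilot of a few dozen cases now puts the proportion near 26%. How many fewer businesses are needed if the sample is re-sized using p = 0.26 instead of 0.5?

Conservative (p = 0.5): n = 1.960² × 0.25 / 0.033² ≈ 881.91 → 882.
Using p = 0.26: p(1−p) = 0.1924, so n = 1.960² × 0.1924 / 0.033² ≈ 678.72 → 679.
Reduction: 882 − 679 = 203.

203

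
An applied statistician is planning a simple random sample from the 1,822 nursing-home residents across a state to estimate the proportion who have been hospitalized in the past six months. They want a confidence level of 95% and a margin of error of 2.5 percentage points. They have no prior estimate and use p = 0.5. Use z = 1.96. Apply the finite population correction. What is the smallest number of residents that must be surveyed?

Unadjusted: n₀ = 1.96² × 0.50 × 0.50 / 0.025² ≈ 1536.64, so n₀ = 1537.
Finite population correction with N = 1,822: n = n₀ / (1 + (n₀−1)/N) = 1537 / (1 + 1536/1822) = 1537 / 1.8430 ≈ 833.95.
Rounding up, n = 834.

834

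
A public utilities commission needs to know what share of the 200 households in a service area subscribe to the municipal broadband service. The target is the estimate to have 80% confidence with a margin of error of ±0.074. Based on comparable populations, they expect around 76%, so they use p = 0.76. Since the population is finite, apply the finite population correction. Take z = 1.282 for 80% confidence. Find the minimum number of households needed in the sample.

44

Unadjusted: n₀ = 1.282² × 0.76 × 0.24 / 0.074² ≈ 54.74, so n₀ = 55.
Finite population correction with N = 200: n = n₀ / (1 + (n₀−1)/N) = 55 / (1 + 54/200) = 55 / 1.2700 ≈ 43.31.
Rounding up, n = 44.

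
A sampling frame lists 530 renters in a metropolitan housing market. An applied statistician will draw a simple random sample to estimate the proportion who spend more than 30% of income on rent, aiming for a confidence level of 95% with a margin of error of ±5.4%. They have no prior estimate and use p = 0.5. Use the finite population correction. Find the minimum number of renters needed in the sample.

204

For 95% confidence, z = 1.96.
Unadjusted: n₀ = 1.96² × 0.50 × 0.50 / 0.054² ≈ 329.36, so n₀ = 330.
Finite population correction with N = 530: n = n₀ / (1 + (n₀−1)/N) = 330 / (1 + 329/530) = 330 / 1.6208 ≈ 203.61.
Rounding up, n = 204.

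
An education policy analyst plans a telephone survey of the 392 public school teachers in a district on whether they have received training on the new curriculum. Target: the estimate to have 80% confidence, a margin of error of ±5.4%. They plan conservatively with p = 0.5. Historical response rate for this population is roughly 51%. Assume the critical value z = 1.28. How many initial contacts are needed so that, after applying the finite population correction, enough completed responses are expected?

Completed interviews needed (unadjusted): n₀ = 1.28² × 0.2500 / 0.054² ≈ 140.47 → 141.
FPC for N = 392: n = 141 / (1 + 140/392) = 141 / 1.3571 ≈ 103.89 → 104.
At a 51% response rate, contacts needed = 104 / 0.51 ≈ 203.92 → 204.

204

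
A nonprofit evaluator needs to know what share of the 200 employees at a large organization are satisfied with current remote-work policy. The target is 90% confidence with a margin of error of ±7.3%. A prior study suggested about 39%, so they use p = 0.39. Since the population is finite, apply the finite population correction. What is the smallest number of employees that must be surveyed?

For 90% confidence, z = 1.645.
Unadjusted: n₀ = 1.645² × 0.39 × 0.61 / 0.073² ≈ 120.80, so n₀ = 121.
Finite population correction with N = 200: n = n₀ / (1 + (n₀−1)/N) = 121 / (1 + 120/200) = 121 / 1.6000 ≈ 75.62.
Rounding up, n = 76.

76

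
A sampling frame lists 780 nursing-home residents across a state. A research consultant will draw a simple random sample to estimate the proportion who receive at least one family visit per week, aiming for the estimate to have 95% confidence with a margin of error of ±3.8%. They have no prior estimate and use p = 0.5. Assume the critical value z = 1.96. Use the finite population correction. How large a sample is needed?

360

Unadjusted: n₀ = 1.96² × 0.50 × 0.50 / 0.038² ≈ 665.10, so n₀ = 666.
Finite population correction with N = 780: n = n₀ / (1 + (n₀−1)/N) = 666 / (1 + 665/780) = 666 / 1.8526 ≈ 359.50.
Rounding up, n = 360.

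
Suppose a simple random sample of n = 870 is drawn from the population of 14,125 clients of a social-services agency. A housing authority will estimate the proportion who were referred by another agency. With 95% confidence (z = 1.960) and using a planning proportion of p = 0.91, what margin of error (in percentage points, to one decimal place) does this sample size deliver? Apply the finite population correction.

1.8

Finite-population factor: (N−n)/(N−1) = (14125−870)/(14125−1) = 0.9385.
SE(p̂) = √[p(1−p)/n · (N−n)/(N−1)] = √[0.0819/870 × 0.9385] = 0.00940.
E = z × SE = 1.960 × 0.00940 = 0.01842 ≈ 1.8 percentage points.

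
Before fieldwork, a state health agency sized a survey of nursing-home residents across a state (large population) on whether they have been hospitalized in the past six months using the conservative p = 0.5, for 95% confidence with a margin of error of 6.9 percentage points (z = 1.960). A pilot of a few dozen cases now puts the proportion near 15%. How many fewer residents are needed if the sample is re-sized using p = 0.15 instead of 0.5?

99

Conservative (p = 0.5): n = 1.960² × 0.25 / 0.069² ≈ 201.72 → 202.
Using p = 0.15: p(1−p) = 0.1275, so n = 1.960² × 0.1275 / 0.069² ≈ 102.88 → 103.
Reduction: 202 − 103 = 99.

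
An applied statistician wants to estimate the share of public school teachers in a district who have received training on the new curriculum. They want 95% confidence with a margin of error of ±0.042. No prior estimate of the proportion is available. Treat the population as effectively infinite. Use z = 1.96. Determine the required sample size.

With no prior estimate, use p = 0.5, giving p(1−p) = 0.25.
n = z²·p(1−p)/E² = 1.96² × 0.2500 / 0.042² = 3.8416 × 0.2500 / 0.001764 ≈ 544.44.
Rounding up gives n = 545.

545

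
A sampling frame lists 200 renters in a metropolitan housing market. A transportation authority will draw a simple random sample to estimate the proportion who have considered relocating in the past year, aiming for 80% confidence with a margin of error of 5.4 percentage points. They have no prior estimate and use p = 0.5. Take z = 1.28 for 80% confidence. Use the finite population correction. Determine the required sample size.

Unadjusted: n₀ = 1.28² × 0.50 × 0.50 / 0.054² ≈ 140.47, so n₀ = 141.
Finite population correction with N = 200: n = n₀ / (1 + (n₀−1)/N) = 141 / (1 + 140/200) = 141 / 1.7000 ≈ 82.94.
Rounding up, n = 83.

83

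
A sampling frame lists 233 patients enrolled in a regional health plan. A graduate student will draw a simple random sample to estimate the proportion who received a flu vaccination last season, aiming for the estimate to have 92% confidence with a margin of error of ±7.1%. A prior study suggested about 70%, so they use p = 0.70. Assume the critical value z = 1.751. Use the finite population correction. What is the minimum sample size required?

Unadjusted: n₀ = 1.751² × 0.70 × 0.30 / 0.071² ≈ 127.72, so n₀ = 128.
Finite population correction with N = 233: n = n₀ / (1 + (n₀−1)/N) = 128 / (1 + 127/233) = 128 / 1.5451 ≈ 82.84.
Rounding up, n = 83.

83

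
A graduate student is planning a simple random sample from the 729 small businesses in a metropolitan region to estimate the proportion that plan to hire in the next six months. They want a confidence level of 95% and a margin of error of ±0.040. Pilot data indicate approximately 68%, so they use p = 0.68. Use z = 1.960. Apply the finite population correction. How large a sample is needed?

305

Unadjusted: n₀ = 1.960² × 0.68 × 0.32 / 0.040² ≈ 522.46, so n₀ = 523.
Finite population correction with N = 729: n = n₀ / (1 + (n₀−1)/N) = 523 / (1 + 522/729) = 523 / 1.7160 ≈ 304.77.
Rounding up, n = 305.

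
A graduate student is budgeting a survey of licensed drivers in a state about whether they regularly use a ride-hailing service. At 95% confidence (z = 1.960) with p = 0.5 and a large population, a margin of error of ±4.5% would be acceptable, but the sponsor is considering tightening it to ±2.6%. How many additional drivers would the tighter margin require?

946

At ±4.5%: n = 1.960² × 0.2500 / 0.045² ≈ 474.27 → 475.
At ±2.6%: n = 1.960² × 0.2500 / 0.026² ≈ 1420.71 → 1421.
Additional respondents: 1421 − 475 = 946.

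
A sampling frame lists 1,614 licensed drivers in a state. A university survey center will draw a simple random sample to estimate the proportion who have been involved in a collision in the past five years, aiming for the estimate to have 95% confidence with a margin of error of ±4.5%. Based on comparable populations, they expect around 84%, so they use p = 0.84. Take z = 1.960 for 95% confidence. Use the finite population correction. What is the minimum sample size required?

Unadjusted: n₀ = 1.960² × 0.84 × 0.16 / 0.045² ≈ 254.97, so n₀ = 255.
Finite population correction with N = 1,614: n = n₀ / (1 + (n₀−1)/N) = 255 / (1 + 254/1614) = 255 / 1.1574 ≈ 220.33.
Rounding up, n = 221.

221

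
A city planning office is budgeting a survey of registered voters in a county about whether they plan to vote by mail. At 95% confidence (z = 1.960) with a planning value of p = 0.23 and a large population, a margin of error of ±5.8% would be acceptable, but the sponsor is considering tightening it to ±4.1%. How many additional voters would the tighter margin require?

At ±5.8%: n = 1.960² × 0.1771 / 0.058² ≈ 202.24 → 203.
At ±4.1%: n = 1.960² × 0.1771 / 0.041² ≈ 404.73 → 405.
Additional respondents: 405 − 203 = 202.

202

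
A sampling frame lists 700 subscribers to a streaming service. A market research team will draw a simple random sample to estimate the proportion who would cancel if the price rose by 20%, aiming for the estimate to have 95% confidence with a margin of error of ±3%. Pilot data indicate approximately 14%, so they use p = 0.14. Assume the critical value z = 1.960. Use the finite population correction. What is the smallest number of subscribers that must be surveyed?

297

Unadjusted: n₀ = 1.960² × 0.14 × 0.86 / 0.030² ≈ 513.92, so n₀ = 514.
Finite population correction with N = 700: n = n₀ / (1 + (n₀−1)/N) = 514 / (1 + 513/700) = 514 / 1.7329 ≈ 296.62.
Rounding up, n = 297.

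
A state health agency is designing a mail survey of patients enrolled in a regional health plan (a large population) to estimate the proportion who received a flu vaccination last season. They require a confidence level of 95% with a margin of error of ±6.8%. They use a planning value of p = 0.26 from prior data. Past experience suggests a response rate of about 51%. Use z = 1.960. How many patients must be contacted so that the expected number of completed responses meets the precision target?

Completed interviews needed: n₀ = 1.960² × 0.1924 / 0.068² ≈ 159.85 → 160.
At a 51% response rate, contacts needed = 160 / 0.51 ≈ 313.73 → 314.

314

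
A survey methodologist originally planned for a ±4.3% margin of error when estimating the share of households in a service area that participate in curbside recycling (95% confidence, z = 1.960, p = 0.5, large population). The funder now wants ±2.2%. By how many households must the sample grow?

At ±4.3%: n = 1.960² × 0.2500 / 0.043² ≈ 519.42 → 520.
At ±2.2%: n = 1.960² × 0.2500 / 0.022² ≈ 1984.30 → 1985.
Additional respondents: 1985 − 520 = 1465.

1465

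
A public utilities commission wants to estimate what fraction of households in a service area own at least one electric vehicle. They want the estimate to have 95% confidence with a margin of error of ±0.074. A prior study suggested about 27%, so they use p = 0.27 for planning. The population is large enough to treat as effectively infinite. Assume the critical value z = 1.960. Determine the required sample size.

With p = 0.27, p(1−p) = 0.1971.
n = z²·p(1−p)/E² = 1.960² × 0.1971 / 0.074² = 3.8416 × 0.1971 / 0.005476 ≈ 138.27.
Rounding up gives n = 139.

139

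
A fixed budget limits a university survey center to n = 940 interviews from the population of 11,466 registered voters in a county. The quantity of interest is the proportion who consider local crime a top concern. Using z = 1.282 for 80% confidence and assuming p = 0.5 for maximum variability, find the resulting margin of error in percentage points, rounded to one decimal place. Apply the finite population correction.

2.0

Finite-population factor: (N−n)/(N−1) = (11466−940)/(11466−1) = 0.9181.
SE(p̂) = √[p(1−p)/n · (N−n)/(N−1)] = √[0.2500/940 × 0.9181] = 0.01563.
E = z × SE = 1.282 × 0.01563 = 0.02003 ≈ 2.0 percentage points.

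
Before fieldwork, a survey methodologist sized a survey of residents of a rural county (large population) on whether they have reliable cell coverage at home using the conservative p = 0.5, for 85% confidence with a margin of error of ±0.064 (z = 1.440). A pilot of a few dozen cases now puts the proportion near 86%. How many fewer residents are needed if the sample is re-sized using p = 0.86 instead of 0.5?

Conservative (p = 0.5): n = 1.440² × 0.25 / 0.064² ≈ 126.56 → 127.
Using p = 0.86: p(1−p) = 0.1204, so n = 1.440² × 0.1204 / 0.064² ≈ 60.95 → 61.
Reduction: 127 − 61 = 66.

66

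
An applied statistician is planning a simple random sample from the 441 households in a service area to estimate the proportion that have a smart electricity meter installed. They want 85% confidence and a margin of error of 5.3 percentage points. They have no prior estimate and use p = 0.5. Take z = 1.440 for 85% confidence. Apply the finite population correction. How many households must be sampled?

131

Unadjusted: n₀ = 1.440² × 0.50 × 0.50 / 0.053² ≈ 184.55, so n₀ = 185.
Finite population correction with N = 441: n = n₀ / (1 + (n₀−1)/N) = 185 / (1 + 184/441) = 185 / 1.4172 ≈ 130.54.
Rounding up, n = 131.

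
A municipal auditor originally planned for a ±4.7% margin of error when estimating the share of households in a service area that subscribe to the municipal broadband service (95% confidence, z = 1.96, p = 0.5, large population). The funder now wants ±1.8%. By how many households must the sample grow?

At ±4.7%: n = 1.96² × 0.2500 / 0.047² ≈ 434.77 → 435.
At ±1.8%: n = 1.96² × 0.2500 / 0.018² ≈ 2964.20 → 2965.
Additional respondents: 2965 − 435 = 2530.

2530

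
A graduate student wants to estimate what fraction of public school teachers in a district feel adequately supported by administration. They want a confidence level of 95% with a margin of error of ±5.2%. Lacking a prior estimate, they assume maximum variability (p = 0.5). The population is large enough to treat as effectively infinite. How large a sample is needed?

For 95% confidence, z = 1.960.
With p = 0.5, p(1−p) = 0.25.
n = z²·p(1−p)/E² = 1.960² × 0.2500 / 0.052² = 3.8416 × 0.2500 / 0.002704 ≈ 355.18.
Rounding up gives n = 356.

356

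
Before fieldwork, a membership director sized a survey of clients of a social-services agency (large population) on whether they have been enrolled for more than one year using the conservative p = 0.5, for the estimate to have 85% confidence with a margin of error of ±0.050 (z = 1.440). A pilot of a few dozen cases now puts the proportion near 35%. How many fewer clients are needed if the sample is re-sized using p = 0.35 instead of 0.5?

19

Conservative (p = 0.5): n = 1.440² × 0.25 / 0.050² ≈ 207.36 → 208.
Using p = 0.35: p(1−p) = 0.2275, so n = 1.440² × 0.2275 / 0.050² ≈ 188.70 → 189.
Reduction: 208 − 189 = 19.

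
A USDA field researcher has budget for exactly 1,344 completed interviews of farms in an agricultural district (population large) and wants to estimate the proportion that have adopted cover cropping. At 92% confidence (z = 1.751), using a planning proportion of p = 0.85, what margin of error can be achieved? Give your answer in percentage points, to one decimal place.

SE(p̂) = √[p(1−p)/n] = √[0.1275/1344] = 0.00974.
E = z × SE = 1.751 × 0.00974 = 0.01705, or 1.7 percentage points.

1.7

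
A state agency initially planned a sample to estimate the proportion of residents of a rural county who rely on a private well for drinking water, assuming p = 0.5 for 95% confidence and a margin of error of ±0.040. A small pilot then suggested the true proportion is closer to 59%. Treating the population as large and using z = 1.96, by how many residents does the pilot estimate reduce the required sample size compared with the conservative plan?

Conservative (p = 0.5): n = 1.96² × 0.25 / 0.040² ≈ 600.25 → 601.
Using p = 0.59: p(1−p) = 0.2419, so n = 1.96² × 0.2419 / 0.040² ≈ 580.80 → 581.
Reduction: 601 − 581 = 20.

20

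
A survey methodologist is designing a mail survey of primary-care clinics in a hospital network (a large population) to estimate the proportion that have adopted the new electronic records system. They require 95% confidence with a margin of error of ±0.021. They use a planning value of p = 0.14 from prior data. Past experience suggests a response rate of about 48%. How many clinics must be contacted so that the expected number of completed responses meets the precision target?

For 95% confidence, z = 1.960.
Completed interviews needed: n₀ = 1.960² × 0.1204 / 0.021² ≈ 1048.82 → 1049.
At a 48% response rate, contacts needed = 1049 / 0.48 ≈ 2185.42 → 2186.

2186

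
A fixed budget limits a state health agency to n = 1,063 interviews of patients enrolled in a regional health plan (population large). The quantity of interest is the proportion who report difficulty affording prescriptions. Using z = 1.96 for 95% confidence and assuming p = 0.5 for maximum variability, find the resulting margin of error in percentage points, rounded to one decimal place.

SE(p̂) = √[p(1−p)/n] = √[0.2500/1063] = 0.01534.
E = z × SE = 1.96 × 0.01534 = 0.03006, or 3.0 percentage points.

3.0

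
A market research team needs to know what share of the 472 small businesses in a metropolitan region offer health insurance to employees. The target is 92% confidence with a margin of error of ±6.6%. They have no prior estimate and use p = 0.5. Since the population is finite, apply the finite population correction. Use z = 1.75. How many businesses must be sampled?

129

Unadjusted: n₀ = 1.75² × 0.50 × 0.50 / 0.066² ≈ 175.76, so n₀ = 176.
Finite population correction with N = 472: n = n₀ / (1 + (n₀−1)/N) = 176 / (1 + 175/472) = 176 / 1.3708 ≈ 128.40.
Rounding up, n = 129.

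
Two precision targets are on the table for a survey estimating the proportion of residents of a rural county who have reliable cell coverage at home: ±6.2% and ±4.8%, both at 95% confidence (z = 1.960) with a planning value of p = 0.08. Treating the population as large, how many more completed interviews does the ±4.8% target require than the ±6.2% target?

49

At ±6.2%: n = 1.960² × 0.0736 / 0.062² ≈ 73.55 → 74.
At ±4.8%: n = 1.960² × 0.0736 / 0.048² ≈ 122.72 → 123.
Additional respondents: 123 − 74 = 49.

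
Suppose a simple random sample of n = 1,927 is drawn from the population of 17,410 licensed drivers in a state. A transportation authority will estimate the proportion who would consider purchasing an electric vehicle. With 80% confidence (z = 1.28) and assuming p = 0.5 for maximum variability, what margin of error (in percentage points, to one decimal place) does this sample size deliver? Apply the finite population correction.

Finite-population factor: (N−n)/(N−1) = (17410−1927)/(17410−1) = 0.8894.
SE(p̂) = √[p(1−p)/n · (N−n)/(N−1)] = √[0.2500/1927 × 0.8894] = 0.01074.
E = z × SE = 1.28 × 0.01074 = 0.01375 ≈ 1.4 percentage points.

1.4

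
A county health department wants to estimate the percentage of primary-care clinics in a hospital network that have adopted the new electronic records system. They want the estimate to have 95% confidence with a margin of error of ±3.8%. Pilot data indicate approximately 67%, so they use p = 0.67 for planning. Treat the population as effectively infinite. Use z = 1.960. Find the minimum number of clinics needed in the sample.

With p = 0.67, p(1−p) = 0.2211.
n = z²·p(1−p)/E² = 1.960² × 0.2211 / 0.038² = 3.8416 × 0.2211 / 0.001444 ≈ 588.21.
Rounding up gives n = 589.

589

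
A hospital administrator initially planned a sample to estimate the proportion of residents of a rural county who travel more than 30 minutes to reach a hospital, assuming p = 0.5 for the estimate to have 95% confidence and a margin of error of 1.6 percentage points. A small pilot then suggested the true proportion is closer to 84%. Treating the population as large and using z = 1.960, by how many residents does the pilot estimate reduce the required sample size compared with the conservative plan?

1735

Conservative (p = 0.5): n = 1.960² × 0.25 / 0.016² ≈ 3751.56 → 3752.
Using p = 0.84: p(1−p) = 0.1344, so n = 1.960² × 0.1344 / 0.016² ≈ 2016.84 → 2017.
Reduction: 3752 − 2017 = 1735.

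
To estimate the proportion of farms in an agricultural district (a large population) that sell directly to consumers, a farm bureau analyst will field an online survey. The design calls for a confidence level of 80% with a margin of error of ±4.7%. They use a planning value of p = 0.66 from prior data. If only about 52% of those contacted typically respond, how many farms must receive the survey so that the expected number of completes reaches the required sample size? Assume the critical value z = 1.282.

322

Completed interviews needed: n₀ = 1.282² × 0.2244 / 0.047² ≈ 166.96 → 167.
At a 52% response rate, contacts needed = 167 / 0.52 ≈ 321.15 → 322.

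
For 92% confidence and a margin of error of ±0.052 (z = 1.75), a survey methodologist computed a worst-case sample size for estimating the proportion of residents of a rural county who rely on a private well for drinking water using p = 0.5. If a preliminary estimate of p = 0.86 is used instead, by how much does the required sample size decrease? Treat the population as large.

Conservative (p = 0.5): n = 1.75² × 0.25 / 0.052² ≈ 283.15 → 284.
Using p = 0.86: p(1−p) = 0.1204, so n = 1.75² × 0.1204 / 0.052² ≈ 136.36 → 137.
Reduction: 284 − 137 = 147.

147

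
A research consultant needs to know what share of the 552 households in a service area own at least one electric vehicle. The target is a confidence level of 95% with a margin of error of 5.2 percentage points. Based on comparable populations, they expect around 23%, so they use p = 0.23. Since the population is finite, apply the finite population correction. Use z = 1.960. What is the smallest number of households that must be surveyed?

Unadjusted: n₀ = 1.960² × 0.23 × 0.77 / 0.052² ≈ 251.61, so n₀ = 252.
Finite population correction with N = 552: n = n₀ / (1 + (n₀−1)/N) = 252 / (1 + 251/552) = 252 / 1.4547 ≈ 173.23.
Rounding up, n = 174.

174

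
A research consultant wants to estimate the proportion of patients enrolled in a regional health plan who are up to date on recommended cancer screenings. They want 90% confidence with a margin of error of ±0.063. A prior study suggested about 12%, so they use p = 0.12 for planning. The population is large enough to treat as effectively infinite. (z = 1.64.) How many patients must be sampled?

72

With p = 0.12, p(1−p) = 0.1056.
n = z²·p(1−p)/E² = 1.64² × 0.1056 / 0.063² = 2.6896 × 0.1056 / 0.003969 ≈ 71.56.
Rounding up gives n = 72.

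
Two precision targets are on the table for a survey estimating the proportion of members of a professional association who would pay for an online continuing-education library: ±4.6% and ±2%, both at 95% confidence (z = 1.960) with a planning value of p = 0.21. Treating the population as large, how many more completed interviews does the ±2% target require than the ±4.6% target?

At ±4.6%: n = 1.960² × 0.1659 / 0.046² ≈ 301.19 → 302.
At ±2%: n = 1.960² × 0.1659 / 0.020² ≈ 1593.30 → 1594.
Additional respondents: 1594 − 302 = 1292.

1292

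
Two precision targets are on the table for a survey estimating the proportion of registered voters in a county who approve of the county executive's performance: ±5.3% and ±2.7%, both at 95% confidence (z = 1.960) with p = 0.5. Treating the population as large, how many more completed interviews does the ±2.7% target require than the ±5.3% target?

976

At ±5.3%: n = 1.960² × 0.2500 / 0.053² ≈ 341.90 → 342.
At ±2.7%: n = 1.960² × 0.2500 / 0.027² ≈ 1317.42 → 1318.
Additional respondents: 1318 − 342 = 976.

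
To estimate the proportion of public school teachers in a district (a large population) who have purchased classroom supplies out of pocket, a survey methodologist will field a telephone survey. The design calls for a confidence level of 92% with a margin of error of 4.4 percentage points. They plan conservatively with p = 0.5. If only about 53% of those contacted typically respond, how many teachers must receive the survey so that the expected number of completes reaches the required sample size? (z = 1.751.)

748

Completed interviews needed: n₀ = 1.751² × 0.2500 / 0.044² ≈ 395.92 → 396.
At a 53% response rate, contacts needed = 396 / 0.53 ≈ 747.17 → 748.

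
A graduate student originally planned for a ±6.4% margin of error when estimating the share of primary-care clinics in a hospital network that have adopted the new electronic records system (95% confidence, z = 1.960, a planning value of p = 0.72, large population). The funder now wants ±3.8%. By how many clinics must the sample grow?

347

At ±6.4%: n = 1.960² × 0.2016 / 0.064² ≈ 189.08 → 190.
At ±3.8%: n = 1.960² × 0.2016 / 0.038² ≈ 536.33 → 537.
Additional respondents: 537 − 190 = 347.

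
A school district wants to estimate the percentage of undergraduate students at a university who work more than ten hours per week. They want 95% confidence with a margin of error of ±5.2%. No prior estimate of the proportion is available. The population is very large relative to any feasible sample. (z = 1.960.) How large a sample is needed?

356

With no prior estimate, use p = 0.5, giving p(1−p) = 0.25.
n = z²·p(1−p)/E² = 1.960² × 0.2500 / 0.052² = 3.8416 × 0.2500 / 0.002704 ≈ 355.18.
Rounding up gives n = 356.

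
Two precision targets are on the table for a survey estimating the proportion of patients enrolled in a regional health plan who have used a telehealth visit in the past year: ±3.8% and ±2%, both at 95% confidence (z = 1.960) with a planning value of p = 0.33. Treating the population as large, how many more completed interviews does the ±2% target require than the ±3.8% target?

At ±3.8%: n = 1.960² × 0.2211 / 0.038² ≈ 588.21 → 589.
At ±2%: n = 1.960² × 0.2211 / 0.020² ≈ 2123.44 → 2124.
Additional respondents: 2124 − 589 = 1535.

1535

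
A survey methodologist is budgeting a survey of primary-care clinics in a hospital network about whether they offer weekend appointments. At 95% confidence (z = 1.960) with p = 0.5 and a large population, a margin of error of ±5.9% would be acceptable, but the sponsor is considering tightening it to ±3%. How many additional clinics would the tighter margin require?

At ±5.9%: n = 1.960² × 0.2500 / 0.059² ≈ 275.90 → 276.
At ±3%: n = 1.960² × 0.2500 / 0.030² ≈ 1067.11 → 1068.
Additional respondents: 1068 − 276 = 792.

792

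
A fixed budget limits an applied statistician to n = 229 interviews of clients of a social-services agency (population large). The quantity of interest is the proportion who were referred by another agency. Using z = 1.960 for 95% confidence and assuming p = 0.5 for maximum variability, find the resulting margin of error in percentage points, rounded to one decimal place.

SE(p̂) = √[p(1−p)/n] = √[0.2500/229] = 0.03304.
E = z × SE = 1.960 × 0.03304 = 0.06476, or 6.5 percentage points.

6.5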